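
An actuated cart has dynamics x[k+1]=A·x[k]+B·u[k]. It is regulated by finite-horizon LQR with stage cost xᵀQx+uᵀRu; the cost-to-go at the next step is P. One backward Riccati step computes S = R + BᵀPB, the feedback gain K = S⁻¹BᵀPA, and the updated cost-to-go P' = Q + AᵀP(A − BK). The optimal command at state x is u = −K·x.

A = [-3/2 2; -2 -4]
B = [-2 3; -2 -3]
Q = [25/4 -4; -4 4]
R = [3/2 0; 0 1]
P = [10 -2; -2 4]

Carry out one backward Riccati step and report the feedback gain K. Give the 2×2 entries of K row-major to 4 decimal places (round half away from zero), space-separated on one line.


0.8353 0.4711 0.0741 0.9875

BᵀP = [-16.0000 -4.0000; 36.0000 -18.0000]
S = R + BᵀPB = [3/2 0; 0 1] + [40.0000 -36.0000; -36.0000 162.0000] = [41.5000 -36.0000; -36.0000 163.0000]
BᵀPA = [32.0000 -16.0000; -18.0000 144.0000]
K = S⁻¹·BᵀPA = [0.8353 0.4711; 0.0741 0.9875]
A−BK = [-0.0515 -0.0203; -0.1072 -0.0955]
AᵀP(A−BK) = [1.1025 0.7006; 0.7006 1.3408]
P' = Q + AᵀP(A−BK) = [7.3525 -3.2994; -3.2994 5.3408]
tr(P') = 12.6933


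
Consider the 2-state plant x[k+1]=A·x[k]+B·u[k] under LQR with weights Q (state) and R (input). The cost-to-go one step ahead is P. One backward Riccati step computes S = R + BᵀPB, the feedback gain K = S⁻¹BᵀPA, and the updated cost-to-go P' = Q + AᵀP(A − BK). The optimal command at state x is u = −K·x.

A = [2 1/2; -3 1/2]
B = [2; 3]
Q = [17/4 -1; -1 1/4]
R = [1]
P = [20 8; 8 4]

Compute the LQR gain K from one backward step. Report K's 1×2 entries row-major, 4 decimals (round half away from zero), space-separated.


0.2066 0.2160

BᵀP = [64.0000 28.0000]
S = R + BᵀPB = [1] + [212.0000] = [213.0000]
BᵀPA = [44.0000 46.0000]
K = S⁻¹·BᵀPA = [0.2066 0.2160]
A−BK = [1.5869 0.0681; -3.6197 -0.1479]
AᵀP(A−BK) = [10.9108 0.4977; 0.4977 0.0657]
P' = Q + AᵀP(A−BK) = [15.1608 -0.5023; -0.5023 0.3157]
tr(P') = 15.4765


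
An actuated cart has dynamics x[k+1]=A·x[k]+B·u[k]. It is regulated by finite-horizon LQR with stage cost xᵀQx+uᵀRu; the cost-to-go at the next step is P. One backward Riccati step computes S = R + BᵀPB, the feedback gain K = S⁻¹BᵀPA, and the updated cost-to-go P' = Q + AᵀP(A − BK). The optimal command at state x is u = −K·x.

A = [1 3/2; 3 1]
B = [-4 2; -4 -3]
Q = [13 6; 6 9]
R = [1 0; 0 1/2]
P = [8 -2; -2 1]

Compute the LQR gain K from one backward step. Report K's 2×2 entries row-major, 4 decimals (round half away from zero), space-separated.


-0.4257 -0.3143 -0.3747 0.1091

BᵀP = [-24.0000 4.0000; 22.0000 -7.0000]
S = R + BᵀPB = [1 0; 0 1/2] + [80.0000 -60.0000; -60.0000 65.0000] = [81.0000 -60.0000; -60.0000 65.5000]
BᵀPA = [-12.0000 -32.0000; 1.0000 26.0000]
K = S⁻¹·BᵀPA = [-0.4257 -0.3143; -0.3747 0.1091]
A−BK = [0.0466 0.0248; 0.1733 0.0701]
AᵀP(A−BK) = [0.2665 0.1196; 0.1196 0.1076]
P' = Q + AᵀP(A−BK) = [13.2665 6.1196; 6.1196 9.1076]
tr(P') = 22.3741


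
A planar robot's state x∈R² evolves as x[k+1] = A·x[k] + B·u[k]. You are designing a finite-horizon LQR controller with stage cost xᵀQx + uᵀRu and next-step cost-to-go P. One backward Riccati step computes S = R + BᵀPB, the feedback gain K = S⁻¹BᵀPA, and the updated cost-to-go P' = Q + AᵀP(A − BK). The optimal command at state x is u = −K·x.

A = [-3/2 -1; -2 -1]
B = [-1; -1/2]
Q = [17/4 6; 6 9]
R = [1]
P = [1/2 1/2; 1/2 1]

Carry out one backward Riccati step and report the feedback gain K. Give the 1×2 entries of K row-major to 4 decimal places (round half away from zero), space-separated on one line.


BᵀP = [-0.7500 -1.0000]
S = R + BᵀPB = [1] + [1.2500] = [2.2500]
BᵀPA = [3.1250 1.7500]
K = S⁻¹·BᵀPA = [1.3889 0.7778]
A−BK = [-0.1111 -0.2222; -1.3056 -0.6111]
AᵀP(A−BK) = [3.7847 2.0694; 2.0694 1.1389]
P' = Q + AᵀP(A−BK) = [8.0347 8.0694; 8.0694 10.1389]
tr(P') = 18.1736

1.3889 0.7778


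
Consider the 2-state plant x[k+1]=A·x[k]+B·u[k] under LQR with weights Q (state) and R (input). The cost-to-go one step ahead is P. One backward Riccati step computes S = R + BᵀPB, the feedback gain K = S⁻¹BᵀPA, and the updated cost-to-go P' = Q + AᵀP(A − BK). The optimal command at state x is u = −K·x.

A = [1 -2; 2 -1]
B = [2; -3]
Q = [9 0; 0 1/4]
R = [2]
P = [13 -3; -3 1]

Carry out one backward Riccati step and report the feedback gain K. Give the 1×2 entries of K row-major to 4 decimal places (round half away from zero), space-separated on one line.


0.1717 -0.6162

BᵀP = [35.0000 -9.0000]
S = R + BᵀPB = [2] + [97.0000] = [99.0000]
BᵀPA = [17.0000 -61.0000]
K = S⁻¹·BᵀPA = [0.1717 -0.6162]
A−BK = [0.6566 -0.7677; 2.5152 -2.8485]
AᵀP(A−BK) = [2.0808 -2.5253; -2.5253 3.4141]
P' = Q + AᵀP(A−BK) = [11.0808 -2.5253; -2.5253 3.6641]
tr(P') = 14.7449


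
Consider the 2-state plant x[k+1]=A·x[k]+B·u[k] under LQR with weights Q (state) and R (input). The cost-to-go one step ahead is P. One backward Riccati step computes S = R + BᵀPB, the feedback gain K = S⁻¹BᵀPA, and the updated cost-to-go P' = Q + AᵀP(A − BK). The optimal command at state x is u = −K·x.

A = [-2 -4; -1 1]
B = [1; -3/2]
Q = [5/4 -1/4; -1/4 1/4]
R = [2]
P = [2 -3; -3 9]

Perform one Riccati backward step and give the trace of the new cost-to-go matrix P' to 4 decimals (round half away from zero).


BᵀP = [6.5000 -16.5000]
S = R + BᵀPB = [2] + [31.2500] = [33.2500]
BᵀPA = [3.5000 -42.5000]
K = S⁻¹·BᵀPA = [0.1053 -1.2782]
A−BK = [-2.1053 -2.7218; -0.8421 -0.9173]
AᵀP(A−BK) = [4.6316 5.4737; 5.4737 10.6767]
P' = Q + AᵀP(A−BK) = [5.8816 5.2237; 5.2237 10.9267]
tr(P') = 16.8083

16.8083


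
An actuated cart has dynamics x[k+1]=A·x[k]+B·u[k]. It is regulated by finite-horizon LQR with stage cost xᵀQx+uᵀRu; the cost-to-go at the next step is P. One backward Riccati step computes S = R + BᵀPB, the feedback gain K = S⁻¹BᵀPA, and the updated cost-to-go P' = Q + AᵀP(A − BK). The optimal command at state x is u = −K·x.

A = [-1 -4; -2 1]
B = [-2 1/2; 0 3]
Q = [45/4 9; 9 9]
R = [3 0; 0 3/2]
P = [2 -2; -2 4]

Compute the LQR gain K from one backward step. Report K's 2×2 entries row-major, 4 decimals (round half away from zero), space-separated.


0.1667 1.3095 -0.5833 0.5595

BᵀP = [-4.0000 4.0000; -5.0000 11.0000]
S = R + BᵀPB = [3 0; 0 3/2] + [8.0000 10.0000; 10.0000 30.5000] = [11.0000 10.0000; 10.0000 32.0000]
BᵀPA = [-4.0000 20.0000; -17.0000 31.0000]
K = S⁻¹·BᵀPA = [0.1667 1.3095; -0.5833 0.5595]
A−BK = [-0.3750 -1.6607; -0.2500 -0.6786]
AᵀP(A−BK) = [0.7500 0.7500; 0.7500 8.4643]
P' = Q + AᵀP(A−BK) = [12.0000 9.7500; 9.7500 17.4643]
tr(P') = 29.4643


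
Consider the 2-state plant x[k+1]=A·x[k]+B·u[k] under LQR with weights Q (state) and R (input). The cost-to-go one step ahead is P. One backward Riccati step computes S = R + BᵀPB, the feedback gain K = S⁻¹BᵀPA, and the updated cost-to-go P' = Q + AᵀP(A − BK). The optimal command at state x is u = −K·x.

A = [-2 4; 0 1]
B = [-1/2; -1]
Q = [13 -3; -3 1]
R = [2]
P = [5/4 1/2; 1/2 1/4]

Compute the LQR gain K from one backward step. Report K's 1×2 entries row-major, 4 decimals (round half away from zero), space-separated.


BᵀP = [-1.1250 -0.5000]
S = R + BᵀPB = [2] + [1.0625] = [3.0625]
BᵀPA = [2.2500 -5.0000]
K = S⁻¹·BᵀPA = [0.7347 -1.6327]
A−BK = [-1.6327 3.1837; 0.7347 -0.6327]
AᵀP(A−BK) = [3.3469 -7.3265; -7.3265 16.0867]
P' = Q + AᵀP(A−BK) = [16.3469 -10.3265; -10.3265 17.0867]
tr(P') = 33.4337

0.7347 -1.6327


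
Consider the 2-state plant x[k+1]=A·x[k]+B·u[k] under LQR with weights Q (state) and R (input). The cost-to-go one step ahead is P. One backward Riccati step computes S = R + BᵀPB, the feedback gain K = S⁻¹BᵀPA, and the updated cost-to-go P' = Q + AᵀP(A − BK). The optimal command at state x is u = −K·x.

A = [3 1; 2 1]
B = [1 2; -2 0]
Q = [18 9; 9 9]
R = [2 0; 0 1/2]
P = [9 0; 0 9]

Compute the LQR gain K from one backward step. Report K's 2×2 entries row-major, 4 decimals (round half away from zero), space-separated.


BᵀP = [9.0000 -18.0000; 18.0000 0.0000]
S = R + BᵀPB = [2 0; 0 1/2] + [45.0000 18.0000; 18.0000 36.0000] = [47.0000 18.0000; 18.0000 36.5000]
BᵀPA = [-9.0000 -9.0000; 54.0000 18.0000]
K = S⁻¹·BᵀPA = [-0.9346 -0.4689; 1.9404 0.7244]
A−BK = [0.0539 0.0201; 0.1308 0.0622]
AᵀP(A−BK) = [3.8096 1.6622; 1.6622 0.7406]
P' = Q + AᵀP(A−BK) = [21.8096 10.6622; 10.6622 9.7406]
tr(P') = 31.5501

-0.9346 -0.4689 1.9404 0.7244


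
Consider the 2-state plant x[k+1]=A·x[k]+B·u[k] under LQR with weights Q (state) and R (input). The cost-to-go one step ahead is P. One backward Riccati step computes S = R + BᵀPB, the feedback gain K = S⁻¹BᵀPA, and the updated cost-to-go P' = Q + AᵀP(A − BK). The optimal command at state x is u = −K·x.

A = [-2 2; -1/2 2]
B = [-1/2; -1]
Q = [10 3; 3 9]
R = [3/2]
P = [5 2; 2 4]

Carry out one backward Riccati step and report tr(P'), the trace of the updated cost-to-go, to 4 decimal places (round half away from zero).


BᵀP = [-4.5000 -5.0000]
S = R + BᵀPB = [3/2] + [7.2500] = [8.7500]
BᵀPA = [11.5000 -19.0000]
K = S⁻¹·BᵀPA = [1.3143 -2.1714]
A−BK = [-1.3429 0.9143; 0.8143 -0.1714]
AᵀP(A−BK) = [9.8857 -9.0286; -9.0286 10.7429]
P' = Q + AᵀP(A−BK) = [19.8857 -6.0286; -6.0286 19.7429]
tr(P') = 39.6286

39.6286


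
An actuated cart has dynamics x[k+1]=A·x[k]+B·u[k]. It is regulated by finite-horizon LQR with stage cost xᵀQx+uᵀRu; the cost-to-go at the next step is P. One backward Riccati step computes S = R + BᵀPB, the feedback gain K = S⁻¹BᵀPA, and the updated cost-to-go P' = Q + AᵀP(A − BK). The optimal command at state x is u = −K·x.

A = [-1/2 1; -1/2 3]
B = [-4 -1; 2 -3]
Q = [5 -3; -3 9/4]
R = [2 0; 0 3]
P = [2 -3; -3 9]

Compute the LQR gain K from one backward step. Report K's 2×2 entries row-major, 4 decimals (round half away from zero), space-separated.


0.0454 0.1014 0.1757 -0.8425

BᵀP = [-14.0000 30.0000; 7.0000 -24.0000]
S = R + BᵀPB = [2 0; 0 3] + [116.0000 -76.0000; -76.0000 65.0000] = [118.0000 -76.0000; -76.0000 68.0000]
BᵀPA = [-8.0000 76.0000; 8.5000 -65.0000]
K = S⁻¹·BᵀPA = [0.0454 0.1014; 0.1757 -0.8425]
A−BK = [-0.1428 0.5632; -0.0636 0.2696]
AᵀP(A−BK) = [0.1194 -0.5271; -0.5271 2.5276]
P' = Q + AᵀP(A−BK) = [5.1194 -3.5271; -3.5271 4.7776]
tr(P') = 9.8970


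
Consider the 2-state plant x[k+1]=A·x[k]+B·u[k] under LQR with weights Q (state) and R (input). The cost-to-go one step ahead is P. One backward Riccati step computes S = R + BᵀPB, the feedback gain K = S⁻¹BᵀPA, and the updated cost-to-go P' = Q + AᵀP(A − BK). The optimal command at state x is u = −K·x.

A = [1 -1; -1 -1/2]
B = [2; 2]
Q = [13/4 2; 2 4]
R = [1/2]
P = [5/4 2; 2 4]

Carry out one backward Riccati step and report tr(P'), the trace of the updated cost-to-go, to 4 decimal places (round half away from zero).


7.7767

BᵀP = [6.5000 12.0000]
S = R + BᵀPB = [1/2] + [37.0000] = [37.5000]
BᵀPA = [-5.5000 -12.5000]
K = S⁻¹·BᵀPA = [-0.1467 -0.3333]
A−BK = [1.2933 -0.3333; -0.7067 0.1667]
AᵀP(A−BK) = [0.4433 -0.0833; -0.0833 0.0833]
P' = Q + AᵀP(A−BK) = [3.6933 1.9167; 1.9167 4.0833]
tr(P') = 7.7767


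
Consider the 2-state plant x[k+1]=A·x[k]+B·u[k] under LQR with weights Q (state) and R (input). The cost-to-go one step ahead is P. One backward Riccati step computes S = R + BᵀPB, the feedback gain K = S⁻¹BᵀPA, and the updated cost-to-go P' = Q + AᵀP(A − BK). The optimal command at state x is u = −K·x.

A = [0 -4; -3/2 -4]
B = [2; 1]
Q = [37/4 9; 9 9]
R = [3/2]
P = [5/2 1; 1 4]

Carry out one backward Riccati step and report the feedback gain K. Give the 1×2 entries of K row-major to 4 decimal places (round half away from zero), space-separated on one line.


-0.4615 -2.4615

BᵀP = [6.0000 6.0000]
S = R + BᵀPB = [3/2] + [18.0000] = [19.5000]
BᵀPA = [-9.0000 -48.0000]
K = S⁻¹·BᵀPA = [-0.4615 -2.4615]
A−BK = [0.9231 0.9231; -1.0385 -1.5385]
AᵀP(A−BK) = [4.8462 7.8462; 7.8462 17.8462]
P' = Q + AᵀP(A−BK) = [14.0962 16.8462; 16.8462 26.8462]
tr(P') = 40.9423


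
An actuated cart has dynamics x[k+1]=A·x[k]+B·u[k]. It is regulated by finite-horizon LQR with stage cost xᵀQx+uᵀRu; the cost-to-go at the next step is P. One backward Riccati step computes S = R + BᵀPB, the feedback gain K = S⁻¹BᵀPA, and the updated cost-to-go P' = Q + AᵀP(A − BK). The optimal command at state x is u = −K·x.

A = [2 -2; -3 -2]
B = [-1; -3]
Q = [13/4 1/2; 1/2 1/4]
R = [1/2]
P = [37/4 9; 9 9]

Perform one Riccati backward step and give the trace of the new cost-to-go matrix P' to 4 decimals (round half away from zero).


5.5432

BᵀP = [-36.2500 -36.0000]
S = R + BᵀPB = [1/2] + [144.2500] = [144.7500]
BᵀPA = [35.5000 144.5000]
K = S⁻¹·BᵀPA = [0.2453 0.9983]
A−BK = [2.2453 -1.0017; -2.2642 0.9948]
AᵀP(A−BK) = [1.2936 -0.4387; -0.4387 0.7496]
P' = Q + AᵀP(A−BK) = [4.5436 0.0613; 0.0613 0.9996]
tr(P') = 5.5432


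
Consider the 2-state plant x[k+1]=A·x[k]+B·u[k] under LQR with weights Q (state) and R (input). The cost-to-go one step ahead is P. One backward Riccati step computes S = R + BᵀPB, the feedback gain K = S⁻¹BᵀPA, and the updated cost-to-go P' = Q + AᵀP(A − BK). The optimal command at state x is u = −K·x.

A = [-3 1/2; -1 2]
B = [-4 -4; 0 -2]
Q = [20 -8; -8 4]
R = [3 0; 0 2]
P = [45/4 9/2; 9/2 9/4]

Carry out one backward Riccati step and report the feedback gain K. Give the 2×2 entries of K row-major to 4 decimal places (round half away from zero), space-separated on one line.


BᵀP = [-45.0000 -18.0000; -54.0000 -22.5000]
S = R + BᵀPB = [3 0; 0 2] + [180.0000 216.0000; 216.0000 261.0000] = [183.0000 216.0000; 216.0000 263.0000]
BᵀPA = [153.0000 -58.5000; 184.5000 -72.0000]
K = S⁻¹·BᵀPA = [0.2627 0.1130; 0.4857 -0.3666]
A−BK = [-0.0061 -0.5143; -0.0285 1.2668]
AᵀP(A−BK) = [0.6828 -0.2818; -0.2818 1.0299]
P' = Q + AᵀP(A−BK) = [20.6828 -8.2818; -8.2818 5.0299]
tr(P') = 25.7127

0.2627 0.1130 0.4857 -0.3666


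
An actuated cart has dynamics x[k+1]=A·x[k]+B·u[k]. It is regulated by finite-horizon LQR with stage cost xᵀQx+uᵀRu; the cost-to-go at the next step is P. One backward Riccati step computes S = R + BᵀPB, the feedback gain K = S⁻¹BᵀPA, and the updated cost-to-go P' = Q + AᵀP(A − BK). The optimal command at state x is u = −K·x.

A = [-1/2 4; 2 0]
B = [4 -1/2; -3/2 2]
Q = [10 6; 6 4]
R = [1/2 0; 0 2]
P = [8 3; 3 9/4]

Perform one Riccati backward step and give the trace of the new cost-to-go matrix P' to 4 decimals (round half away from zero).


BᵀP = [27.5000 8.6250; 2.0000 3.0000]
S = R + BᵀPB = [1/2 0; 0 2] + [97.0625 3.5000; 3.5000 5.0000] = [97.5625 3.5000; 3.5000 7.0000]
BᵀPA = [3.5000 110.0000; 5.0000 8.0000]
K = S⁻¹·BᵀPA = [0.0104 1.1063; 0.7091 0.5897]
A−BK = [-0.1872 -0.1305; 0.5975 0.4801]
AᵀP(A−BK) = [1.4181 1.1794; 1.1794 1.5864]
P' = Q + AᵀP(A−BK) = [11.4181 7.1794; 7.1794 5.5864]
tr(P') = 17.0046

17.0046


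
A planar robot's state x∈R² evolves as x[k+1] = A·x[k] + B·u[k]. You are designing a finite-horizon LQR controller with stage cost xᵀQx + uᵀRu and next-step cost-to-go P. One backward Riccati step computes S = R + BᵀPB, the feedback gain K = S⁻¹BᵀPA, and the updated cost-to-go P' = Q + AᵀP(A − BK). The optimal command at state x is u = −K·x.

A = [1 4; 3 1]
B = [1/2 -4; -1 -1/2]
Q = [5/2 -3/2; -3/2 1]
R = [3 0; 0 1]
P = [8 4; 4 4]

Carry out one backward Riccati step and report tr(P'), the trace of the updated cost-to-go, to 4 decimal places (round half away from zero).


14.0075

BᵀP = [0.0000 -2.0000; -34.0000 -18.0000]
S = R + BᵀPB = [3 0; 0 1] + [2.0000 1.0000; 1.0000 145.0000] = [5.0000 1.0000; 1.0000 146.0000]
BᵀPA = [-6.0000 -2.0000; -88.0000 -154.0000]
K = S⁻¹·BᵀPA = [-1.0809 -0.1893; -0.5953 -1.0535]
A−BK = [-0.8409 -0.1193; 1.6214 0.2840]
AᵀP(A−BK) = [9.1248 2.1564; 2.1564 1.3827]
P' = Q + AᵀP(A−BK) = [11.6248 0.6564; 0.6564 2.3827]
tr(P') = 14.0075


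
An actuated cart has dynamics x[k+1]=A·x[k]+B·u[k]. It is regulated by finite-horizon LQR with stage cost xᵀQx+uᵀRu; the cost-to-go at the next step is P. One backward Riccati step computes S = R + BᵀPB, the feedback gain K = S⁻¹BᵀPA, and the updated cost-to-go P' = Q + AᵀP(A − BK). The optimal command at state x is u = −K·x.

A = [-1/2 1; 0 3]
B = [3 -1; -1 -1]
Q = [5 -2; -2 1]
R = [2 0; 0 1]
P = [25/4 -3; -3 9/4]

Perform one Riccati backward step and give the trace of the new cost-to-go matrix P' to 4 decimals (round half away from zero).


9.4691

BᵀP = [21.7500 -11.2500; -3.2500 0.7500]
S = R + BᵀPB = [2 0; 0 1] + [76.5000 -10.5000; -10.5000 2.5000] = [78.5000 -10.5000; -10.5000 3.5000]
BᵀPA = [-10.8750 -12.0000; 1.6250 -1.0000]
K = S⁻¹·BᵀPA = [-0.1277 -0.3191; 0.0813 -1.2432]
A−BK = [-0.0357 0.7143; -0.0464 1.4377]
AᵀP(A−BK) = [0.0421 -0.0756; -0.0756 3.4271]
P' = Q + AᵀP(A−BK) = [5.0421 -2.0756; -2.0756 4.4271]
tr(P') = 9.4691


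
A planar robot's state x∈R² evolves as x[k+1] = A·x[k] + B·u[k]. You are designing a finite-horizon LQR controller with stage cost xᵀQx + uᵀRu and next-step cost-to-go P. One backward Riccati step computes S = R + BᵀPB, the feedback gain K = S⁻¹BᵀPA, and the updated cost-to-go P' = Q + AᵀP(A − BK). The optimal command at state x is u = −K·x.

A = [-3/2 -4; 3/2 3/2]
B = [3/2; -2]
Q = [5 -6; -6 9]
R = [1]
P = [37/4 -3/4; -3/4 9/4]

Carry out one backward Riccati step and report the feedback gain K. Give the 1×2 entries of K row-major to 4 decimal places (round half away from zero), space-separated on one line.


-0.8920 -1.9805

BᵀP = [15.3750 -5.6250]
S = R + BᵀPB = [1] + [34.3125] = [35.3125]
BᵀPA = [-31.5000 -69.9375]
K = S⁻¹·BᵀPA = [-0.8920 -1.9805]
A−BK = [-0.1619 -1.0292; -0.2841 -2.4611]
AᵀP(A−BK) = [1.1509 4.3633; 4.3633 23.5491]
P' = Q + AᵀP(A−BK) = [6.1509 -1.6367; -1.6367 32.5491]
tr(P') = 38.7000


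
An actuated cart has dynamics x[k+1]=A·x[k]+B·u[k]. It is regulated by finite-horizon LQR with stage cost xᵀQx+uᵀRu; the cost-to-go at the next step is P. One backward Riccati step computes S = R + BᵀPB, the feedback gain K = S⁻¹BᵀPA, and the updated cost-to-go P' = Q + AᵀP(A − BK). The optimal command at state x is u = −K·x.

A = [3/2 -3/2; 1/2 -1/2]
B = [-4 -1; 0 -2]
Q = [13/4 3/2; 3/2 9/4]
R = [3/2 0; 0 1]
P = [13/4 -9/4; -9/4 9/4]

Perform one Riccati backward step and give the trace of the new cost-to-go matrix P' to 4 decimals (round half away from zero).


BᵀP = [-13.0000 9.0000; 1.2500 -2.2500]
S = R + BᵀPB = [3/2 0; 0 1] + [52.0000 -5.0000; -5.0000 3.2500] = [53.5000 -5.0000; -5.0000 4.2500]
BᵀPA = [-15.0000 15.0000; 0.7500 -0.7500]
K = S⁻¹·BᵀPA = [-0.2965 0.2965; -0.1723 0.1723]
A−BK = [0.1418 -0.1418; 0.1553 -0.1553]
AᵀP(A−BK) = [0.1821 -0.1821; -0.1821 0.1821]
P' = Q + AᵀP(A−BK) = [3.4321 1.3179; 1.3179 2.4321]
tr(P') = 5.8641

5.8641


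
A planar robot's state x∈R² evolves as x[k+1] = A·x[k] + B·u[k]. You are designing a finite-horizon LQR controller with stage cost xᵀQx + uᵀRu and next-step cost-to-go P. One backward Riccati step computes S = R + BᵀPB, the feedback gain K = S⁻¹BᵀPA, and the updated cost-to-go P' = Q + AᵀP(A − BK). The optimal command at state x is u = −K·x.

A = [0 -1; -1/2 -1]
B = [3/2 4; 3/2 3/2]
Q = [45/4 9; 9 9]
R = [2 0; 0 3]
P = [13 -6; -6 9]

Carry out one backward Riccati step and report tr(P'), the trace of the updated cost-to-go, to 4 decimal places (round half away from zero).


BᵀP = [10.5000 4.5000; 43.0000 -10.5000]
S = R + BᵀPB = [2 0; 0 3] + [22.5000 48.7500; 48.7500 156.2500] = [24.5000 48.7500; 48.7500 159.2500]
BᵀPA = [-2.2500 -15.0000; 5.2500 -32.5000]
K = S⁻¹·BᵀPA = [-0.4028 -0.5274; 0.1563 -0.0426]
A−BK = [-0.0209 -0.0384; -0.1302 -0.1449]
AᵀP(A−BK) = [0.5234 0.5370; 0.5370 0.7032]
P' = Q + AᵀP(A−BK) = [11.7734 9.5370; 9.5370 9.7032]
tr(P') = 21.4766

21.4766


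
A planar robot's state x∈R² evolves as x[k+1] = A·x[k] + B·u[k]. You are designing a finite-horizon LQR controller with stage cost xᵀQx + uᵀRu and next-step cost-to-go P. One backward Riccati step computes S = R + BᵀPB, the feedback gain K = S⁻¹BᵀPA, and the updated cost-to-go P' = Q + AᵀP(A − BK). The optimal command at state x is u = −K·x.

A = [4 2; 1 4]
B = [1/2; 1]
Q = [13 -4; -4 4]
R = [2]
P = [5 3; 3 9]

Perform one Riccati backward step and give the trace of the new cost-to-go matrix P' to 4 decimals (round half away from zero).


BᵀP = [5.5000 10.5000]
S = R + BᵀPB = [2] + [13.2500] = [15.2500]
BᵀPA = [32.5000 53.0000]
K = S⁻¹·BᵀPA = [2.1311 3.4754]
A−BK = [2.9344 0.2623; -1.1311 0.5246]
AᵀP(A−BK) = [43.7377 17.0492; 17.0492 27.8033]
P' = Q + AᵀP(A−BK) = [56.7377 13.0492; 13.0492 31.8033]
tr(P') = 88.5410

88.5410


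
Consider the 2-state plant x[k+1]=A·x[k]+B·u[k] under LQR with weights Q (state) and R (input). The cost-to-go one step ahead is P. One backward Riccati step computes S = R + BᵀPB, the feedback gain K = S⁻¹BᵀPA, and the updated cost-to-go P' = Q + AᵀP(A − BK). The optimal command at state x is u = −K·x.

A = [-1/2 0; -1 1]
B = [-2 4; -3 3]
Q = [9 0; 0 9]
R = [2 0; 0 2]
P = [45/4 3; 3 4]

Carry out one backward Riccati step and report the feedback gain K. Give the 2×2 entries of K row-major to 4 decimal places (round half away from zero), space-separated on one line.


BᵀP = [-31.5000 -18.0000; 54.0000 24.0000]
S = R + BᵀPB = [2 0; 0 2] + [117.0000 -180.0000; -180.0000 288.0000] = [119.0000 -180.0000; -180.0000 290.0000]
BᵀPA = [33.7500 -18.0000; -51.0000 24.0000]
K = S⁻¹·BᵀPA = [0.2879 -0.4265; 0.0028 -0.1820]
A−BK = [0.0645 -0.1251; -0.1448 0.2664]
AᵀP(A−BK) = [0.2404 -0.3858; -0.3858 0.6900]
P' = Q + AᵀP(A−BK) = [9.2404 -0.3858; -0.3858 9.6900]
tr(P') = 18.9305

0.2879 -0.4265 0.0028 -0.1820


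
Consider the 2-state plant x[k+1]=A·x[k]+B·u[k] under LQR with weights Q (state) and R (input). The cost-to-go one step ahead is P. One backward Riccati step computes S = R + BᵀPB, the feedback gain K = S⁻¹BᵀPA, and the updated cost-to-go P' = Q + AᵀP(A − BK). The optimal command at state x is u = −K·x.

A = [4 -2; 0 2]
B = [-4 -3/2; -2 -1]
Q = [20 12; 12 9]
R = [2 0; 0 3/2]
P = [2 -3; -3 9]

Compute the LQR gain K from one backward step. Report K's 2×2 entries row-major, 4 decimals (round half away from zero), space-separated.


-0.9412 0.6471 1.4118 -2.4706

BᵀP = [-2.0000 -6.0000; 0.0000 -4.5000]
S = R + BᵀPB = [2 0; 0 3/2] + [20.0000 9.0000; 9.0000 4.5000] = [22.0000 9.0000; 9.0000 6.0000]
BᵀPA = [-8.0000 -8.0000; 0.0000 -9.0000]
K = S⁻¹·BᵀPA = [-0.9412 0.6471; 1.4118 -2.4706]
A−BK = [2.3529 -3.1176; -0.4706 0.8235]
AᵀP(A−BK) = [24.4706 -34.8235; -34.8235 50.9412]
P' = Q + AᵀP(A−BK) = [44.4706 -22.8235; -22.8235 59.9412]
tr(P') = 104.4118


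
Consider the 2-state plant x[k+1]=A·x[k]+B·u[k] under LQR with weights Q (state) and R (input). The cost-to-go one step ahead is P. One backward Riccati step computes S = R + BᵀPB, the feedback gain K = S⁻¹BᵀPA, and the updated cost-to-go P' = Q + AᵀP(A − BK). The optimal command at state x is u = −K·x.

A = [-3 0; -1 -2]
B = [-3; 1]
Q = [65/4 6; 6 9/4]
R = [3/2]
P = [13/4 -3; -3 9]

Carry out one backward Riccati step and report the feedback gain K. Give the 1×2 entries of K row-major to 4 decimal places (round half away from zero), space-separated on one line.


BᵀP = [-12.7500 18.0000]
S = R + BᵀPB = [3/2] + [56.2500] = [57.7500]
BᵀPA = [20.2500 -36.0000]
K = S⁻¹·BᵀPA = [0.3506 -0.6234]
A−BK = [-1.9481 -1.8701; -1.3506 -1.3766]
AᵀP(A−BK) = [13.1494 12.6234; 12.6234 13.5584]
P' = Q + AᵀP(A−BK) = [29.3994 18.6234; 18.6234 15.8084]
tr(P') = 45.2078

0.3506 -0.6234


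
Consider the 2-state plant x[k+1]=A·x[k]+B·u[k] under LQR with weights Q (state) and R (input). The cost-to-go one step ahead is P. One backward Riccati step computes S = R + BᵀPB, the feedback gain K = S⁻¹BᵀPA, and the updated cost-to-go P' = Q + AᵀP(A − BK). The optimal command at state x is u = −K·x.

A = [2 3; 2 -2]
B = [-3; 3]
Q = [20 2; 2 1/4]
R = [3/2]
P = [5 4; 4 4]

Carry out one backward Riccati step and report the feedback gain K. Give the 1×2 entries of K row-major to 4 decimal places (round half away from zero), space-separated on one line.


BᵀP = [-3.0000 0.0000]
S = R + BᵀPB = [3/2] + [9.0000] = [10.5000]
BᵀPA = [-6.0000 -9.0000]
K = S⁻¹·BᵀPA = [-0.5714 -0.8571]
A−BK = [0.2857 0.4286; 3.7143 0.5714]
AᵀP(A−BK) = [64.5714 16.8571; 16.8571 5.2857]
P' = Q + AᵀP(A−BK) = [84.5714 18.8571; 18.8571 5.5357]
tr(P') = 90.1071

-0.5714 -0.8571


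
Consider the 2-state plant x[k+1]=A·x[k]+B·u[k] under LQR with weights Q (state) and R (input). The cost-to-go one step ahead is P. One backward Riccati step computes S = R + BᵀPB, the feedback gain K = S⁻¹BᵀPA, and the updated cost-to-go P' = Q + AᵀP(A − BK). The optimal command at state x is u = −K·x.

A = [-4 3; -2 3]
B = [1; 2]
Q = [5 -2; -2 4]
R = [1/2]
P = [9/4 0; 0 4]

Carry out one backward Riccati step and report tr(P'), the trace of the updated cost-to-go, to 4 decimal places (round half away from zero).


BᵀP = [2.2500 8.0000]
S = R + BᵀPB = [1/2] + [18.2500] = [18.7500]
BᵀPA = [-25.0000 30.7500]
K = S⁻¹·BᵀPA = [-1.3333 1.6400]
A−BK = [-2.6667 1.3600; 0.6667 -0.2800]
AᵀP(A−BK) = [18.6667 -10.0000; -10.0000 5.8200]
P' = Q + AᵀP(A−BK) = [23.6667 -12.0000; -12.0000 9.8200]
tr(P') = 33.4867

33.4867


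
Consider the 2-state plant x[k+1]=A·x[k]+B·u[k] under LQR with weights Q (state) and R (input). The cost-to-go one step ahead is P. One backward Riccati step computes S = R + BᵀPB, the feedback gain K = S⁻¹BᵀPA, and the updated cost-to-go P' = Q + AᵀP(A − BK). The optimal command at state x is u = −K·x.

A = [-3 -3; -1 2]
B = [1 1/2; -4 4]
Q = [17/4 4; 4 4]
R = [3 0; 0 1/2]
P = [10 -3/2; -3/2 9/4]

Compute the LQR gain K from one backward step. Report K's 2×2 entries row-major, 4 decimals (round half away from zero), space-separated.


BᵀP = [16.0000 -10.5000; -1.0000 8.2500]
S = R + BᵀPB = [3 0; 0 1/2] + [58.0000 -34.0000; -34.0000 32.5000] = [61.0000 -34.0000; -34.0000 33.0000]
BᵀPA = [-37.5000 -69.0000; -5.2500 19.5000]
K = S⁻¹·BᵀPA = [-1.6523 -1.8833; -1.8614 -1.3495]
A−BK = [-0.4170 -0.4419; -0.1634 -0.1354]
AᵀP(A−BK) = [11.5171 12.2910; 12.2910 13.3661]
P' = Q + AᵀP(A−BK) = [15.7671 16.2910; 16.2910 17.3661]
tr(P') = 33.1332

-1.6523 -1.8833 -1.8614 -1.3495


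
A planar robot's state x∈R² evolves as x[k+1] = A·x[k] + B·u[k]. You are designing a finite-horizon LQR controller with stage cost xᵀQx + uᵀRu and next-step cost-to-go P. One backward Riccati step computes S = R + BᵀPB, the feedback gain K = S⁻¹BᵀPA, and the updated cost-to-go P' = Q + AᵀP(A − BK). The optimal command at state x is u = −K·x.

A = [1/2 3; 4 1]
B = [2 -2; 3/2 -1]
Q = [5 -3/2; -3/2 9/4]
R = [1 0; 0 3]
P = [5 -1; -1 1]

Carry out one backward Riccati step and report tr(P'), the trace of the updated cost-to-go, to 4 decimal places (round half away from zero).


22.2947

BᵀP = [8.5000 -0.5000; -9.0000 1.0000]
S = R + BᵀPB = [1 0; 0 3] + [16.2500 -16.5000; -16.5000 17.0000] = [17.2500 -16.5000; -16.5000 20.0000]
BᵀPA = [2.2500 25.0000; -0.5000 -26.0000]
K = S⁻¹·BᵀPA = [0.5052 0.9759; 0.3918 -0.4948]
A−BK = [0.2732 0.0584; 3.6340 -0.9588]
AᵀP(A−BK) = [12.3093 -3.4433; -3.4433 2.7354]
P' = Q + AᵀP(A−BK) = [17.3093 -4.9433; -4.9433 4.9854]
tr(P') = 22.2947


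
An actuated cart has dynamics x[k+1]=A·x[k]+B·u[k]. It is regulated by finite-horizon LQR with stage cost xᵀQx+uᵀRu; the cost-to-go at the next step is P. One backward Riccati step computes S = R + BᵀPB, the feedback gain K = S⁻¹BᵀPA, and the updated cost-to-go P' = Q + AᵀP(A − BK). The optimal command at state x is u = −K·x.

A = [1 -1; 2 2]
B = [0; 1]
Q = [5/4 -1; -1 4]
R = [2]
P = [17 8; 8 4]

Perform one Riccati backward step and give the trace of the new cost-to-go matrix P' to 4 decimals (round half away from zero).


28.5833

BᵀP = [8.0000 4.0000]
S = R + BᵀPB = [2] + [4.0000] = [6.0000]
BᵀPA = [16.0000 0.0000]
K = S⁻¹·BᵀPA = [2.6667 0.0000]
A−BK = [1.0000 -1.0000; -0.6667 2.0000]
AᵀP(A−BK) = [22.3333 -1.0000; -1.0000 1.0000]
P' = Q + AᵀP(A−BK) = [23.5833 -2.0000; -2.0000 5.0000]
tr(P') = 28.5833


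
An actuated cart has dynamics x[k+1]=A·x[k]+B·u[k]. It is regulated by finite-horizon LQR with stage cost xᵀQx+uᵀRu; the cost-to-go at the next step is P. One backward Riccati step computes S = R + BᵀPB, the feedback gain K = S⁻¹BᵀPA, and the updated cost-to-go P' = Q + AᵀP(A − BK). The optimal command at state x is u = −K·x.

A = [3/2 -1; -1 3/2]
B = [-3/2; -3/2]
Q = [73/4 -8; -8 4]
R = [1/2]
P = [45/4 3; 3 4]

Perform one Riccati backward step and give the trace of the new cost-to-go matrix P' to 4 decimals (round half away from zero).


43.5340

BᵀP = [-21.3750 -10.5000]
S = R + BᵀPB = [1/2] + [47.8125] = [48.3125]
BᵀPA = [-21.5625 5.6250]
K = S⁻¹·BᵀPA = [-0.4463 0.1164]
A−BK = [0.8305 -0.8254; -1.6695 1.6746]
AᵀP(A−BK) = [10.6889 -10.6145; -10.6145 10.5951]
P' = Q + AᵀP(A−BK) = [28.9389 -18.6145; -18.6145 14.5951]
tr(P') = 43.5340


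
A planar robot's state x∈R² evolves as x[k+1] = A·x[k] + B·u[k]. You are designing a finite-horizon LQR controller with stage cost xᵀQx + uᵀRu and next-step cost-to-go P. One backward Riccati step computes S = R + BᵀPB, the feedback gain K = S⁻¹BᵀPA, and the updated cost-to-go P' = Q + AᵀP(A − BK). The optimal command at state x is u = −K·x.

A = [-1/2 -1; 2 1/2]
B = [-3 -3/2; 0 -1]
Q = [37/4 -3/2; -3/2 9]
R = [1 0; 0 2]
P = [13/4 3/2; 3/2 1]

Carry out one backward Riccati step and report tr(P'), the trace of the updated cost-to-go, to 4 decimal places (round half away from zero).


BᵀP = [-9.7500 -4.5000; -6.3750 -3.2500]
S = R + BᵀPB = [1 0; 0 2] + [29.2500 19.1250; 19.1250 12.8125] = [30.2500 19.1250; 19.1250 14.8125]
BᵀPA = [-4.1250 7.5000; -3.3125 4.7500]
K = S⁻¹·BᵀPA = [0.0273 0.2460; -0.2589 0.0030]
A−BK = [-0.8064 -0.2574; 1.7411 0.5030]
AᵀP(A−BK) = [1.0676 0.2749; 0.2749 0.1405]
P' = Q + AᵀP(A−BK) = [10.3176 -1.2251; -1.2251 9.1405]
tr(P') = 19.4580

19.4580


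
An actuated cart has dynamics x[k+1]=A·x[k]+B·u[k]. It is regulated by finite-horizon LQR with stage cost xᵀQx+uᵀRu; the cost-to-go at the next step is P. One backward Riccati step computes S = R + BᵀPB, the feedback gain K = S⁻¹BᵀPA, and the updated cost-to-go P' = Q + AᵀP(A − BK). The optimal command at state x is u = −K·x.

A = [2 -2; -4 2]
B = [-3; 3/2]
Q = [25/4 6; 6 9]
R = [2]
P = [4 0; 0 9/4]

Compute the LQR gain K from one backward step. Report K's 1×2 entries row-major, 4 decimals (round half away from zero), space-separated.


-0.8708 0.7141

BᵀP = [-12.0000 3.3750]
S = R + BᵀPB = [2] + [41.0625] = [43.0625]
BᵀPA = [-37.5000 30.7500]
K = S⁻¹·BᵀPA = [-0.8708 0.7141]
A−BK = [-0.6125 0.1422; -2.6938 0.9289]
AᵀP(A−BK) = [19.3440 -7.2221; -7.2221 3.0421]
P' = Q + AᵀP(A−BK) = [25.5940 -1.2221; -1.2221 12.0421]
tr(P') = 37.6361


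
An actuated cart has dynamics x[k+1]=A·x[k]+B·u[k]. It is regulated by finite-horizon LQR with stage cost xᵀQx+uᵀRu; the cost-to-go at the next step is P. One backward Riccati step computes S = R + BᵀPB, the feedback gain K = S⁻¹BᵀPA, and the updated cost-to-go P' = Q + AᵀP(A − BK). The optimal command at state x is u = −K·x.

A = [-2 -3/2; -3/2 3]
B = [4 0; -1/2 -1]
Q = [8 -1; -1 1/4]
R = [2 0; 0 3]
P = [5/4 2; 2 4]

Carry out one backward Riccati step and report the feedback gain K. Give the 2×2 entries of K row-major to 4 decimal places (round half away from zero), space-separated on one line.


-0.8551 0.4348 0.6957 -0.9130

BᵀP = [4.0000 6.0000; -2.0000 -4.0000]
S = R + BᵀPB = [2 0; 0 3] + [13.0000 -6.0000; -6.0000 4.0000] = [15.0000 -6.0000; -6.0000 7.0000]
BᵀPA = [-17.0000 12.0000; 10.0000 -9.0000]
K = S⁻¹·BᵀPA = [-0.8551 0.4348; 0.6957 -0.9130]
A−BK = [1.4203 -3.2391; -1.2319 2.3043]
AᵀP(A−BK) = [4.5072 -5.2283; -5.2283 7.3777]
P' = Q + AᵀP(A−BK) = [12.5072 -6.2283; -6.2283 7.6277]
tr(P') = 20.1350


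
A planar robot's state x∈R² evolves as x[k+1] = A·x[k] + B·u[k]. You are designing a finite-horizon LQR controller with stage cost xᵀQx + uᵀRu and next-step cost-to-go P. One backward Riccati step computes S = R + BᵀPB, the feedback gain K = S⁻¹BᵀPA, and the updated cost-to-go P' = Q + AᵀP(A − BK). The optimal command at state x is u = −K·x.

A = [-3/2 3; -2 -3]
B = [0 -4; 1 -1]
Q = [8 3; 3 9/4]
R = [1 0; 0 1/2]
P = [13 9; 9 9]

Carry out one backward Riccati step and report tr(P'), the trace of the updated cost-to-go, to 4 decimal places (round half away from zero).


BᵀP = [9.0000 9.0000; -61.0000 -45.0000]
S = R + BᵀPB = [1 0; 0 1/2] + [9.0000 -45.0000; -45.0000 289.0000] = [10.0000 -45.0000; -45.0000 289.5000]
BᵀPA = [-31.5000 0.0000; 181.5000 -48.0000]
K = S⁻¹·BᵀPA = [-1.0940 -2.4828; 0.4569 -0.5517]
A−BK = [0.3276 0.7931; -0.4491 -1.0690]
AᵀP(A−BK) = [1.8634 3.9310; 3.9310 9.5172]
P' = Q + AᵀP(A−BK) = [9.8634 6.9310; 6.9310 11.7672]
tr(P') = 21.6306

21.6306


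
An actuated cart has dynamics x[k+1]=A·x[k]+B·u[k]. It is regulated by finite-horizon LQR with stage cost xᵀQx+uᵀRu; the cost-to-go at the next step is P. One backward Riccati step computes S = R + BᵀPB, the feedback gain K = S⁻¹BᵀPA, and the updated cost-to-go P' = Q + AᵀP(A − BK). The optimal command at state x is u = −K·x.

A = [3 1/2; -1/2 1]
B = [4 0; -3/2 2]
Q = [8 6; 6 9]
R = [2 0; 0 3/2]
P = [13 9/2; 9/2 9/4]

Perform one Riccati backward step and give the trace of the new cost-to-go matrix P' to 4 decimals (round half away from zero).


BᵀP = [45.2500 14.6250; 9.0000 4.5000]
S = R + BᵀPB = [2 0; 0 3/2] + [159.0625 29.2500; 29.2500 9.0000] = [161.0625 29.2500; 29.2500 10.5000]
BᵀPA = [128.4375 37.2500; 24.7500 9.0000]
K = S⁻¹·BᵀPA = [0.7476 0.1530; 0.2747 0.4308]
A−BK = [0.0098 -0.1121; 0.0720 0.3679]
AᵀP(A−BK) = [1.2501 0.4315; 0.4315 0.4220]
P' = Q + AᵀP(A−BK) = [9.2501 6.4315; 6.4315 9.4220]
tr(P') = 18.6721

18.6721


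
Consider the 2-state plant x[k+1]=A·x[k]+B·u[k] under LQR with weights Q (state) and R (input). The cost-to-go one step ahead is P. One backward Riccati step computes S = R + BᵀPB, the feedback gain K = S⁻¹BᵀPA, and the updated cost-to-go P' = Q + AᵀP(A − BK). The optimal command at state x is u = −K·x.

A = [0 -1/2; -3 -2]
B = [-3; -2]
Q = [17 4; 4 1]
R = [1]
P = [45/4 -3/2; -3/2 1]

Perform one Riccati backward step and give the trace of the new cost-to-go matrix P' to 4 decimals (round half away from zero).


BᵀP = [-30.7500 2.5000]
S = R + BᵀPB = [1] + [87.2500] = [88.2500]
BᵀPA = [-7.5000 10.3750]
K = S⁻¹·BᵀPA = [-0.0850 0.1176]
A−BK = [-0.2550 -0.1473; -3.1700 -1.7649]
AᵀP(A−BK) = [8.3626 4.6317; 4.6317 2.5928]
P' = Q + AᵀP(A−BK) = [25.3626 8.6317; 8.6317 3.5928]
tr(P') = 28.9554

28.9554


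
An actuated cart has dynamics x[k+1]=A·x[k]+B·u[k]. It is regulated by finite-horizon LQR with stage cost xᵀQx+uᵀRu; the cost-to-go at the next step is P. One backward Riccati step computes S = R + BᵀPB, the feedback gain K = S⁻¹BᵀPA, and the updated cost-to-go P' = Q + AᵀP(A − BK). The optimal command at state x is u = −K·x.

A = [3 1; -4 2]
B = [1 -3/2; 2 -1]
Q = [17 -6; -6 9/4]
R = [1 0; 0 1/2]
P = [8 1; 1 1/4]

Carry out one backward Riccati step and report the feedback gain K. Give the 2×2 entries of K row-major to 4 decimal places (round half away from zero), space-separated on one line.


-0.1860 0.3256 -1.6124 -0.5116

BᵀP = [10.0000 1.5000; -13.0000 -1.7500]
S = R + BᵀPB = [1 0; 0 1/2] + [13.0000 -16.5000; -16.5000 21.2500] = [14.0000 -16.5000; -16.5000 21.7500]
BᵀPA = [24.0000 13.0000; -32.0000 -16.5000]
K = S⁻¹·BᵀPA = [-0.1860 0.3256; -1.6124 -0.5116]
A−BK = [0.7674 -0.0930; -5.2403 0.8372]
AᵀP(A−BK) = [4.8682 -0.1860; -0.1860 0.3256]
P' = Q + AᵀP(A−BK) = [21.8682 -6.1860; -6.1860 2.5756]
tr(P') = 24.4438


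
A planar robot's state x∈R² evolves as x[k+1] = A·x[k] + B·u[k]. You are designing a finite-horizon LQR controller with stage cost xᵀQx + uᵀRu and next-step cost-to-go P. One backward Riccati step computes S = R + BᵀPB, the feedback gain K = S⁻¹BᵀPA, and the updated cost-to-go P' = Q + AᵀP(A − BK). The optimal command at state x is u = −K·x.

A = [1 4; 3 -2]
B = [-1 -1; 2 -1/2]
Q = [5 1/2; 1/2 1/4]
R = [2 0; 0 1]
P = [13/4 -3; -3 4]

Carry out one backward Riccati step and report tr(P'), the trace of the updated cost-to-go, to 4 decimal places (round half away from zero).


16.7150

BᵀP = [-9.2500 11.0000; -1.7500 1.0000]
S = R + BᵀPB = [2 0; 0 1] + [31.2500 3.7500; 3.7500 1.2500] = [33.2500 3.7500; 3.7500 2.2500]
BᵀPA = [23.7500 -59.0000; 1.2500 -9.0000]
K = S⁻¹·BᵀPA = [0.8025 -1.6296; -0.7819 -1.2840]
A−BK = [1.0206 1.0864; 1.0041 0.6173]
AᵀP(A−BK) = [3.1687 -0.6914; -0.6914 8.2963]
P' = Q + AᵀP(A−BK) = [8.1687 -0.1914; -0.1914 8.5463]
tr(P') = 16.7150


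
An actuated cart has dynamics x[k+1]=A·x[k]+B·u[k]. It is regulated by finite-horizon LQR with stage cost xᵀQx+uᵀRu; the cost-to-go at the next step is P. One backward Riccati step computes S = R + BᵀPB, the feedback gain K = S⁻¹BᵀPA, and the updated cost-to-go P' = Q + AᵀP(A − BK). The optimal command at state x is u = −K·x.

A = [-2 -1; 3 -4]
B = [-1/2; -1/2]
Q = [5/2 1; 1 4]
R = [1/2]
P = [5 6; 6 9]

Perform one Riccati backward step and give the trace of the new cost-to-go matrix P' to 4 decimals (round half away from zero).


33.5714

BᵀP = [-5.5000 -7.5000]
S = R + BᵀPB = [1/2] + [6.5000] = [7.0000]
BᵀPA = [-11.5000 35.5000]
K = S⁻¹·BᵀPA = [-1.6429 5.0714]
A−BK = [-2.8214 1.5357; 2.1786 -1.4643]
AᵀP(A−BK) = [10.1071 -9.6786; -9.6786 16.9643]
P' = Q + AᵀP(A−BK) = [12.6071 -8.6786; -8.6786 20.9643]
tr(P') = 33.5714


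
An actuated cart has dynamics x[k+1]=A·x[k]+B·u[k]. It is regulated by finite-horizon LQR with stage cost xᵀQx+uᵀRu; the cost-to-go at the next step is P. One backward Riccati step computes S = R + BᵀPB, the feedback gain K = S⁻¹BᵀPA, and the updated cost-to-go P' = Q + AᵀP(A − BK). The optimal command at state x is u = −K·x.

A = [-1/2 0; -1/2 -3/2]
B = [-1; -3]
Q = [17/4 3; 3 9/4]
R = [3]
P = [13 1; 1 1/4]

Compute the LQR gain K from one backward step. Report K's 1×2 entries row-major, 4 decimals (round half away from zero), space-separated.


0.3660 0.1082

BᵀP = [-16.0000 -1.7500]
S = R + BᵀPB = [3] + [21.2500] = [24.2500]
BᵀPA = [8.8750 2.6250]
K = S⁻¹·BᵀPA = [0.3660 0.1082]
A−BK = [-0.1340 0.1082; 0.5979 -1.1753]
AᵀP(A−BK) = [0.5644 -0.0232; -0.0232 0.2784]
P' = Q + AᵀP(A−BK) = [4.8144 2.9768; 2.9768 2.5284]
tr(P') = 7.3428


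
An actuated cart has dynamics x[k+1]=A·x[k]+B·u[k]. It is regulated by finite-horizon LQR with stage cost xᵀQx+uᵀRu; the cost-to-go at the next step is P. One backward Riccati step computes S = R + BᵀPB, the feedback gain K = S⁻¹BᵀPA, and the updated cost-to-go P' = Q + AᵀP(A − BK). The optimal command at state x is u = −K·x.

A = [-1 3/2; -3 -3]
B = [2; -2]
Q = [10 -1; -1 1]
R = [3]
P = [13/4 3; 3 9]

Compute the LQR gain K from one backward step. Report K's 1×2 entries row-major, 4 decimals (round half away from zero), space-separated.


1.2679 1.3125

BᵀP = [0.5000 -12.0000]
S = R + BᵀPB = [3] + [25.0000] = [28.0000]
BᵀPA = [35.5000 36.7500]
K = S⁻¹·BᵀPA = [1.2679 1.3125]
A−BK = [-3.5357 -1.1250; -0.4643 -0.3750]
AᵀP(A−BK) = [57.2411 25.0313; 25.0313 13.0781]
P' = Q + AᵀP(A−BK) = [67.2411 24.0313; 24.0313 14.0781]
tr(P') = 81.3192


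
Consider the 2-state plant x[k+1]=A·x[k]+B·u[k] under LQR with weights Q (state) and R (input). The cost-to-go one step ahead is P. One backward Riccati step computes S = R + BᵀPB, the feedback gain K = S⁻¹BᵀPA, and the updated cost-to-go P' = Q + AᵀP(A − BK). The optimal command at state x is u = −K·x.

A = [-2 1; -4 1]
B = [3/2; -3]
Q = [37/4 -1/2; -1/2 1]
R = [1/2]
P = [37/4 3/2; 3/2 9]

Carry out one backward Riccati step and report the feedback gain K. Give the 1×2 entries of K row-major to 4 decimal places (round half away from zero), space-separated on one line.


0.9036 -0.1731

BᵀP = [9.3750 -24.7500]
S = R + BᵀPB = [1/2] + [88.3125] = [88.8125]
BᵀPA = [80.2500 -15.3750]
K = S⁻¹·BᵀPA = [0.9036 -0.1731]
A−BK = [-3.3554 1.2597; -1.2892 0.4806]
AᵀP(A−BK) = [132.4870 -49.6073; -49.6073 18.5883]
P' = Q + AᵀP(A−BK) = [141.7370 -50.1073; -50.1073 19.5883]
tr(P') = 161.3253
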